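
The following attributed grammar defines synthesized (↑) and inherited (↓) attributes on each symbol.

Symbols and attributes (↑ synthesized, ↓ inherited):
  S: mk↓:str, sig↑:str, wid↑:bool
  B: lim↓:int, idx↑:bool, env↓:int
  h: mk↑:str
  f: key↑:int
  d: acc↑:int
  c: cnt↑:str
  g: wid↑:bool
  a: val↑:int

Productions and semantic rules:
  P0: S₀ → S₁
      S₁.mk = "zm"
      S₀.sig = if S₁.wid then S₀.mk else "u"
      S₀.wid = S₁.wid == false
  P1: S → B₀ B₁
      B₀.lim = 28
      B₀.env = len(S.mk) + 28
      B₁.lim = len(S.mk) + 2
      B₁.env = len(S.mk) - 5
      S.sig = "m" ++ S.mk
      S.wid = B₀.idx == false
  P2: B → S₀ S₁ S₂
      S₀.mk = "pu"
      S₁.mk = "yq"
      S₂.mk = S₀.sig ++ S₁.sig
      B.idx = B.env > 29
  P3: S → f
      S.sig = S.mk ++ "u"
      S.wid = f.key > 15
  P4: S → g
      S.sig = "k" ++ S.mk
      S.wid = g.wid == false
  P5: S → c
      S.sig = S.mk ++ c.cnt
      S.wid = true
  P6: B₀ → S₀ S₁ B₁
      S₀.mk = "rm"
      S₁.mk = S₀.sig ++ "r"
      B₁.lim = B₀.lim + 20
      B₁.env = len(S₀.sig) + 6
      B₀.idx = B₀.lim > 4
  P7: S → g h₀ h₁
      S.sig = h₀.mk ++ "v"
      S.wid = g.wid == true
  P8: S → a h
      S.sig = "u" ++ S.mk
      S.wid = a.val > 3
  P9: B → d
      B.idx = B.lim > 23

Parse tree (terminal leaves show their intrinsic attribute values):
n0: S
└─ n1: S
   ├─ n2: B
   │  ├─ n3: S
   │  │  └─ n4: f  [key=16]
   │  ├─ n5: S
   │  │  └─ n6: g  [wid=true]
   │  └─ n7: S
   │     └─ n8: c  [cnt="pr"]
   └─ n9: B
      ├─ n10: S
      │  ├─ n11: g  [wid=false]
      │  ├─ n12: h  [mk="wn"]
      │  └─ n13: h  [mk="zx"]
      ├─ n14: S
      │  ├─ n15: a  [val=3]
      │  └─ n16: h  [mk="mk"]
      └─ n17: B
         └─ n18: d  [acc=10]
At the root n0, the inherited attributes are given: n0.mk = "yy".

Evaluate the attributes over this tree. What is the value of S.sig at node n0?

1. n0.mk = "yy"  [given at root]
2. n1.mk = "zm"  ["zm"]
3. n2.lim = 28  [28]
4. n2.env = 30  [len(S.mk) + 28]
5. n3.mk = "pu"  ["pu"]
6. n4.key = 16  [terminal]
7. n3.sig = "puu"  [S.mk ++ "u"]
8. n3.wid = true  [f.key > 15]
9. n5.mk = "yq"  ["yq"]
10. n6.wid = true  [terminal]
11. n5.sig = "kyq"  ["k" ++ S.mk]
12. n5.wid = false  [g.wid == false]
13. n7.mk = "puukyq"  [S₀.sig ++ S₁.sig]
14. n8.cnt = "pr"  [terminal]
15. n7.sig = "puukyqpr"  [S.mk ++ c.cnt]
16. n7.wid = true  [true]
17. n2.idx = true  [B.env > 29]
18. n9.lim = 4  [len(S.mk) + 2]
19. n9.env = -3  [len(S.mk) - 5]
20. n10.mk = "rm"  ["rm"]
21. n11.wid = false  [terminal]
22. n12.mk = "wn"  [terminal]
23. n13.mk = "zx"  [terminal]
24. n10.sig = "wnv"  [h₀.mk ++ "v"]
25. n10.wid = false  [g.wid == true]
26. n14.mk = "wnvr"  [S₀.sig ++ "r"]
27. n15.val = 3  [terminal]
28. n16.mk = "mk"  [terminal]
29. n14.sig = "uwnvr"  ["u" ++ S.mk]
30. n14.wid = false  [a.val > 3]
31. n17.lim = 24  [B₀.lim + 20]
32. n17.env = 9  [len(S₀.sig) + 6]
33. n18.acc = 10  [terminal]
34. n17.idx = true  [B.lim > 23]
35. n9.idx = false  [B₀.lim > 4]
36. n1.sig = "mzm"  ["m" ++ S.mk]
37. n1.wid = false  [B₀.idx == false]
38. n0.sig = "u"  [if S₁.wid then S₀.mk else "u"]
39. n0.wid = true  [S₁.wid == false]

"u"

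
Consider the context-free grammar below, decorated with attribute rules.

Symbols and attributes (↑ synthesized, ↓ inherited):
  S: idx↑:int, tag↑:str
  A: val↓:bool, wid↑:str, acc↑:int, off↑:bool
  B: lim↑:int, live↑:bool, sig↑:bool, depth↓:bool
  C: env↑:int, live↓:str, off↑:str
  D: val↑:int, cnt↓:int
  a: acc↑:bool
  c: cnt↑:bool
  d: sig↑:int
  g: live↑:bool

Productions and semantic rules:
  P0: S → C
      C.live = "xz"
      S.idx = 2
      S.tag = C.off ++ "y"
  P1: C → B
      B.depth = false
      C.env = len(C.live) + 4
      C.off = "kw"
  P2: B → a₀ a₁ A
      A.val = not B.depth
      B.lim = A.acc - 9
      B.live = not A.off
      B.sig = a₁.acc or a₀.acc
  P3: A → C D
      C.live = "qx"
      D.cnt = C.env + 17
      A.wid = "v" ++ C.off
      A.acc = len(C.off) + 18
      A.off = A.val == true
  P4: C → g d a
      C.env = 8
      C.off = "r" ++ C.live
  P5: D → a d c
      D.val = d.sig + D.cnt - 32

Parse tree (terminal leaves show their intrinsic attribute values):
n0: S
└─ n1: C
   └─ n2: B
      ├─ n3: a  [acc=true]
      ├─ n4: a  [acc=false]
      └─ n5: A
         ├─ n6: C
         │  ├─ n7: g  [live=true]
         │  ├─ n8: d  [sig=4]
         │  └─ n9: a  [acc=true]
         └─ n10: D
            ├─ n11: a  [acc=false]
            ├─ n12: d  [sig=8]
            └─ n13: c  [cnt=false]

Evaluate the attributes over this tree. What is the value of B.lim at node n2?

1. n1.live = "xz"  ["xz"]
2. n2.depth = false  [false]
3. n3.acc = true  [terminal]
4. n4.acc = false  [terminal]
5. n5.val = true  [not B.depth]
6. n6.live = "qx"  ["qx"]
7. n7.live = true  [terminal]
8. n8.sig = 4  [terminal]
9. n9.acc = true  [terminal]
10. n6.env = 8  [8]
11. n6.off = "rqx"  ["r" ++ C.live]
12. n10.cnt = 25  [C.env + 17]
13. n11.acc = false  [terminal]
14. n12.sig = 8  [terminal]
15. n13.cnt = false  [terminal]
16. n10.val = 1  [d.sig + D.cnt - 32]
17. n5.wid = "vrqx"  ["v" ++ C.off]
18. n5.acc = 21  [len(C.off) + 18]
19. n5.off = true  [A.val == true]
20. n2.lim = 12  [A.acc - 9]
21. n2.live = false  [not A.off]
22. n2.sig = true  [a₁.acc or a₀.acc]
23. n1.env = 6  [len(C.live) + 4]
24. n1.off = "kw"  ["kw"]
25. n0.idx = 2  [2]
26. n0.tag = "kwy"  [C.off ++ "y"]

12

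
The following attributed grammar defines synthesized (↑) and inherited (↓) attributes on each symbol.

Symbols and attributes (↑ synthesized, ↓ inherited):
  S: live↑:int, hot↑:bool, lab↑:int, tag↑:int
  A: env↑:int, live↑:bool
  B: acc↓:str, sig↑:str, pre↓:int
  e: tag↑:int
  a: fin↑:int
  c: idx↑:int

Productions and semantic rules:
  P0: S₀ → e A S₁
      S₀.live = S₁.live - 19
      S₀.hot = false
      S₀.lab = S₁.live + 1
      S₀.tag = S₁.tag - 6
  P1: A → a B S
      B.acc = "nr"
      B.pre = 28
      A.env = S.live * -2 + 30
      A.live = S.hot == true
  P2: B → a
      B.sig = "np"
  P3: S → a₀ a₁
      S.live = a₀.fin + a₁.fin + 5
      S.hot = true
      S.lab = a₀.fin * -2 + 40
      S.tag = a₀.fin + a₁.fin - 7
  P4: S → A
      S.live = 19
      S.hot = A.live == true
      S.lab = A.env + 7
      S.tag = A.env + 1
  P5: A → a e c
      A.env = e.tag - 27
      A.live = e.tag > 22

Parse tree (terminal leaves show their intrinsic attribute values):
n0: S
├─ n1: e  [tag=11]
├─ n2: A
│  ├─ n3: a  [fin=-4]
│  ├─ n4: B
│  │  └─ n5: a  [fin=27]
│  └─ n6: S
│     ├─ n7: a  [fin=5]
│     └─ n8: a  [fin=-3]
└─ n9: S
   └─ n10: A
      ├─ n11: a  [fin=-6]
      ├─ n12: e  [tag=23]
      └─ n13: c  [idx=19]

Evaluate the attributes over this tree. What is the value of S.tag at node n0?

-9

1. n1.tag = 11  [terminal]
2. n3.fin = -4  [terminal]
3. n4.acc = "nr"  ["nr"]
4. n4.pre = 28  [28]
5. n5.fin = 27  [terminal]
6. n4.sig = "np"  ["np"]
7. n7.fin = 5  [terminal]
8. n8.fin = -3  [terminal]
9. n6.live = 7  [a₀.fin + a₁.fin + 5]
10. n6.hot = true  [true]
11. n6.lab = 30  [a₀.fin * -2 + 40]
12. n6.tag = -5  [a₀.fin + a₁.fin - 7]
13. n2.env = 16  [S.live * -2 + 30]
14. n2.live = true  [S.hot == true]
15. n11.fin = -6  [terminal]
16. n12.tag = 23  [terminal]
17. n13.idx = 19  [terminal]
18. n10.env = -4  [e.tag - 27]
19. n10.live = true  [e.tag > 22]
20. n9.live = 19  [19]
21. n9.hot = true  [A.live == true]
22. n9.lab = 3  [A.env + 7]
23. n9.tag = -3  [A.env + 1]
24. n0.live = 0  [S₁.live - 19]
25. n0.hot = false  [false]
26. n0.lab = 20  [S₁.live + 1]
27. n0.tag = -9  [S₁.tag - 6]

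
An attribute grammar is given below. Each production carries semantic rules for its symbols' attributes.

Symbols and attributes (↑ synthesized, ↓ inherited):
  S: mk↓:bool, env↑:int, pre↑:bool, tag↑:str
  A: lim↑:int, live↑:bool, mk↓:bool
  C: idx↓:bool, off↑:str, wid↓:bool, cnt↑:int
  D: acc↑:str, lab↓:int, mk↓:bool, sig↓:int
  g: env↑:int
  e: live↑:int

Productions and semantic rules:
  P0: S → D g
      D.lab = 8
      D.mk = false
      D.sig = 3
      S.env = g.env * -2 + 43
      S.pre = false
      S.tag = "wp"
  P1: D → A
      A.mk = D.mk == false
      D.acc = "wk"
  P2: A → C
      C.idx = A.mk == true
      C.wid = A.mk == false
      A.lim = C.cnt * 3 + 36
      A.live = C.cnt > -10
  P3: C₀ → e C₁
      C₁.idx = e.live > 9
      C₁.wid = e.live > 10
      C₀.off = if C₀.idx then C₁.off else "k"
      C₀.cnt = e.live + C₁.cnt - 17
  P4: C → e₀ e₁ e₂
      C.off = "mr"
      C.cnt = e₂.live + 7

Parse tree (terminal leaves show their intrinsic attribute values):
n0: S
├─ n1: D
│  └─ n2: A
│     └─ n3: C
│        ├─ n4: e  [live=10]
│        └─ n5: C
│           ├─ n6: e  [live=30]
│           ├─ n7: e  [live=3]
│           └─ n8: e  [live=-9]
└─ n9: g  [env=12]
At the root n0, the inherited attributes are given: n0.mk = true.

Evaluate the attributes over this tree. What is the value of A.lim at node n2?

9

1. n0.mk = true  [given at root]
2. n1.lab = 8  [8]
3. n1.mk = false  [false]
4. n1.sig = 3  [3]
5. n2.mk = true  [D.mk == false]
6. n3.idx = true  [A.mk == true]
7. n3.wid = false  [A.mk == false]
8. n4.live = 10  [terminal]
9. n5.idx = true  [e.live > 9]
10. n5.wid = false  [e.live > 10]
11. n6.live = 30  [terminal]
12. n7.live = 3  [terminal]
13. n8.live = -9  [terminal]
14. n5.off = "mr"  ["mr"]
15. n5.cnt = -2  [e₂.live + 7]
16. n3.off = "mr"  [if C₀.idx then C₁.off else "k"]
17. n3.cnt = -9  [e.live + C₁.cnt - 17]
18. n2.lim = 9  [C.cnt * 3 + 36]
19. n2.live = true  [C.cnt > -10]
20. n1.acc = "wk"  ["wk"]
21. n9.env = 12  [terminal]
22. n0.env = 19  [g.env * -2 + 43]
23. n0.pre = false  [false]
24. n0.tag = "wp"  ["wp"]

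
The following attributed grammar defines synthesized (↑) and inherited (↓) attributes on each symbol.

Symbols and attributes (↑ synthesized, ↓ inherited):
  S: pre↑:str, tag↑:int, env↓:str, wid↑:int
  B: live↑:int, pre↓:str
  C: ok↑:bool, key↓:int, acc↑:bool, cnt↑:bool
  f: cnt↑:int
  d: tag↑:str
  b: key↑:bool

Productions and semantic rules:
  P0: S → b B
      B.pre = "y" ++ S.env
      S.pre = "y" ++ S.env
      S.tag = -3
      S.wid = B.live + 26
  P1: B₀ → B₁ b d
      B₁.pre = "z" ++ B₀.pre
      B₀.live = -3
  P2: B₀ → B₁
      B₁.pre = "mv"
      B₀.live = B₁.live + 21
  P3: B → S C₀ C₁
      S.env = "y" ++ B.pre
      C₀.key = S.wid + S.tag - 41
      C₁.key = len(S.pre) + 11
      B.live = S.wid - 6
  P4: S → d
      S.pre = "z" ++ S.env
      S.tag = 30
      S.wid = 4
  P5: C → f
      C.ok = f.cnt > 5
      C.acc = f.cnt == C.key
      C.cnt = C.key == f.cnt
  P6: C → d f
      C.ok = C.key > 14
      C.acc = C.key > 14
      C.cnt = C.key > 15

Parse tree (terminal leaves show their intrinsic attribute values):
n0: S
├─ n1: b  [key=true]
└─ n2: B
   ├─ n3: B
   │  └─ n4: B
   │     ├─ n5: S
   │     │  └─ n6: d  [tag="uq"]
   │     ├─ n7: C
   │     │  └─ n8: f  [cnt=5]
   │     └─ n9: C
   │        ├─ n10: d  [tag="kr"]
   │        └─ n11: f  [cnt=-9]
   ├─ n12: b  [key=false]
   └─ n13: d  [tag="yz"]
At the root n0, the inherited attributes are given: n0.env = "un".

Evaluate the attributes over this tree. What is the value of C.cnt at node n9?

1. n0.env = "un"  [given at root]
2. n1.key = true  [terminal]
3. n2.pre = "yun"  ["y" ++ S.env]
4. n3.pre = "zyun"  ["z" ++ B₀.pre]
5. n4.pre = "mv"  ["mv"]
6. n5.env = "ymv"  ["y" ++ B.pre]
7. n6.tag = "uq"  [terminal]
8. n5.pre = "zymv"  ["z" ++ S.env]
9. n5.tag = 30  [30]
10. n5.wid = 4  [4]
11. n7.key = -7  [S.wid + S.tag - 41]
12. n8.cnt = 5  [terminal]
13. n7.ok = false  [f.cnt > 5]
14. n7.acc = false  [f.cnt == C.key]
15. n7.cnt = false  [C.key == f.cnt]
16. n9.key = 15  [len(S.pre) + 11]
17. n10.tag = "kr"  [terminal]
18. n11.cnt = -9  [terminal]
19. n9.ok = true  [C.key > 14]
20. n9.acc = true  [C.key > 14]
21. n9.cnt = false  [C.key > 15]
22. n4.live = -2  [S.wid - 6]
23. n3.live = 19  [B₁.live + 21]
24. n12.key = false  [terminal]
25. n13.tag = "yz"  [terminal]
26. n2.live = -3  [-3]
27. n0.pre = "yun"  ["y" ++ S.env]
28. n0.tag = -3  [-3]
29. n0.wid = 23  [B.live + 26]

false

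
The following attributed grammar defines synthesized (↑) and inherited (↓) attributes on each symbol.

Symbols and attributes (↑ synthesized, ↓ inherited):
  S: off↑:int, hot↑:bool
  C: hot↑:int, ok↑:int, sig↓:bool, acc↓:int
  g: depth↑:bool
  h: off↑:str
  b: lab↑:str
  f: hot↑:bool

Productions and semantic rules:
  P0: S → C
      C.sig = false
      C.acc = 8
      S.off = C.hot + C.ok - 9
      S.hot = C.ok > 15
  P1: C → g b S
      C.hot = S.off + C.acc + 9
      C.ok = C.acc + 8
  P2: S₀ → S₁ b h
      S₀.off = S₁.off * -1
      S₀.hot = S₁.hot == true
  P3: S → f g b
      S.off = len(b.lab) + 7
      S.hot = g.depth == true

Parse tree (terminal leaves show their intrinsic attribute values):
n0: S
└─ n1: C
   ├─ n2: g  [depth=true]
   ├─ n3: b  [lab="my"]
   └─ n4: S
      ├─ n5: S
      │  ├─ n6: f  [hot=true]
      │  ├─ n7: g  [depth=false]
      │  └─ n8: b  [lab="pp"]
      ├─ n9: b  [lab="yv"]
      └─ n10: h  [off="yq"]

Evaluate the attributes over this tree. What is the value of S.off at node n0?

15

1. n1.sig = false  [false]
2. n1.acc = 8  [8]
3. n2.depth = true  [terminal]
4. n3.lab = "my"  [terminal]
5. n6.hot = true  [terminal]
6. n7.depth = false  [terminal]
7. n8.lab = "pp"  [terminal]
8. n5.off = 9  [len(b.lab) + 7]
9. n5.hot = false  [g.depth == true]
10. n9.lab = "yv"  [terminal]
11. n10.off = "yq"  [terminal]
12. n4.off = -9  [S₁.off * -1]
13. n4.hot = false  [S₁.hot == true]
14. n1.hot = 8  [S.off + C.acc + 9]
15. n1.ok = 16  [C.acc + 8]
16. n0.off = 15  [C.hot + C.ok - 9]
17. n0.hot = true  [C.ok > 15]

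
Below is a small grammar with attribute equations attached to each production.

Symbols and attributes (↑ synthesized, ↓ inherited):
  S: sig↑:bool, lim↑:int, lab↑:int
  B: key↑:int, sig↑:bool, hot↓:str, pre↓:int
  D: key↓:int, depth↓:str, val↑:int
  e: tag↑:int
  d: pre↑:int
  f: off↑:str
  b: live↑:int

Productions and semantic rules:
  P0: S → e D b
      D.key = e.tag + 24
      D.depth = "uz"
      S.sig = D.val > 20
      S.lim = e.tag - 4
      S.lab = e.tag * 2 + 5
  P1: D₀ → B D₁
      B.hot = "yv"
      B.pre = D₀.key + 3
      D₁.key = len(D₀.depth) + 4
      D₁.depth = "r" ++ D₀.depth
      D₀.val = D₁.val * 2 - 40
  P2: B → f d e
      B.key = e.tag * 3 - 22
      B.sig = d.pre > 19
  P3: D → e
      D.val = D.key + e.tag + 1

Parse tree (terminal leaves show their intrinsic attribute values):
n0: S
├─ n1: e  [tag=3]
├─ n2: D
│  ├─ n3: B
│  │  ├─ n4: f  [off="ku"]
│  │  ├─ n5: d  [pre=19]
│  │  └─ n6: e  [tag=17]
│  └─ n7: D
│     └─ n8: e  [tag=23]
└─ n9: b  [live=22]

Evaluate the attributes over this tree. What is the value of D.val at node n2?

1. n1.tag = 3  [terminal]
2. n2.key = 27  [e.tag + 24]
3. n2.depth = "uz"  ["uz"]
4. n3.hot = "yv"  ["yv"]
5. n3.pre = 30  [D₀.key + 3]
6. n4.off = "ku"  [terminal]
7. n5.pre = 19  [terminal]
8. n6.tag = 17  [terminal]
9. n3.key = 29  [e.tag * 3 - 22]
10. n3.sig = false  [d.pre > 19]
11. n7.key = 6  [len(D₀.depth) + 4]
12. n7.depth = "ruz"  ["r" ++ D₀.depth]
13. n8.tag = 23  [terminal]
14. n7.val = 30  [D.key + e.tag + 1]
15. n2.val = 20  [D₁.val * 2 - 40]
16. n9.live = 22  [terminal]
17. n0.sig = false  [D.val > 20]
18. n0.lim = -1  [e.tag - 4]
19. n0.lab = 11  [e.tag * 2 + 5]

20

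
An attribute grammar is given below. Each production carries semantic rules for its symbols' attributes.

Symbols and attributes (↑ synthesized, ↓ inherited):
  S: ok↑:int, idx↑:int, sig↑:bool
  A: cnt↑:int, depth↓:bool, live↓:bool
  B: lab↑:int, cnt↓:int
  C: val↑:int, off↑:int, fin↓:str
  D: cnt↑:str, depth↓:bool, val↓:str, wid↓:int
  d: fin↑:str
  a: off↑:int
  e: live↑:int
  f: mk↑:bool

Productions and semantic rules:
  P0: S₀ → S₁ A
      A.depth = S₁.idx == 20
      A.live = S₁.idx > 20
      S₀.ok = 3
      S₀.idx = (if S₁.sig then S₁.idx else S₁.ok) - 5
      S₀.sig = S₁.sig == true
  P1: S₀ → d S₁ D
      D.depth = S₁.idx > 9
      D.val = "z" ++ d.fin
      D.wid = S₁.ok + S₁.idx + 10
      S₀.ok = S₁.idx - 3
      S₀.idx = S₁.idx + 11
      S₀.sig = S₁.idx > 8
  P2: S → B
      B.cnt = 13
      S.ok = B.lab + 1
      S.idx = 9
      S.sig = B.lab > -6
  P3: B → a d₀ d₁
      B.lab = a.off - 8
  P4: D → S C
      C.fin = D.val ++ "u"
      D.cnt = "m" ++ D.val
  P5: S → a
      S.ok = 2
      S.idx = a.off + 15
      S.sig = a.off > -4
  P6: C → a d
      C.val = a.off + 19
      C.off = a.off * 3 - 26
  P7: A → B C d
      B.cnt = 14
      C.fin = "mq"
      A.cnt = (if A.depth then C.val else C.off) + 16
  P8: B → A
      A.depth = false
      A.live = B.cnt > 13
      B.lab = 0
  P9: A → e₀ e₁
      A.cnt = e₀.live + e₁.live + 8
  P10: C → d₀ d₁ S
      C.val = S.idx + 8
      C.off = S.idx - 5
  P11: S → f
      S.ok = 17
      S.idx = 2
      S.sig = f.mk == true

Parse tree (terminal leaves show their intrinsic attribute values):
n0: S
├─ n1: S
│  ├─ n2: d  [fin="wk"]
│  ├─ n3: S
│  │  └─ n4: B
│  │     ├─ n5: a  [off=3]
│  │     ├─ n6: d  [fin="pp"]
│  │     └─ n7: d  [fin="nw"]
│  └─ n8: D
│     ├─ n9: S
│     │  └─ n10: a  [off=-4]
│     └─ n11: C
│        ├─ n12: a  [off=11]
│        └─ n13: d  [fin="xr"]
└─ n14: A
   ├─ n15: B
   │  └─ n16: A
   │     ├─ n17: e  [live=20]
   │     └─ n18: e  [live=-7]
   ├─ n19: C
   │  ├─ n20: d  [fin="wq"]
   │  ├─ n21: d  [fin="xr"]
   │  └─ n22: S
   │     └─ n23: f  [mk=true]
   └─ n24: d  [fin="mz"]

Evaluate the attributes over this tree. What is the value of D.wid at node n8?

15

1. n2.fin = "wk"  [terminal]
2. n4.cnt = 13  [13]
3. n5.off = 3  [terminal]
4. n6.fin = "pp"  [terminal]
5. n7.fin = "nw"  [terminal]
6. n4.lab = -5  [a.off - 8]
7. n3.ok = -4  [B.lab + 1]
8. n3.idx = 9  [9]
9. n3.sig = true  [B.lab > -6]
10. n8.depth = false  [S₁.idx > 9]
11. n8.val = "zwk"  ["z" ++ d.fin]
12. n8.wid = 15  [S₁.ok + S₁.idx + 10]
13. n10.off = -4  [terminal]
14. n9.ok = 2  [2]
15. n9.idx = 11  [a.off + 15]
16. n9.sig = false  [a.off > -4]
17. n11.fin = "zwku"  [D.val ++ "u"]
18. n12.off = 11  [terminal]
19. n13.fin = "xr"  [terminal]
20. n11.val = 30  [a.off + 19]
21. n11.off = 7  [a.off * 3 - 26]
22. n8.cnt = "mzwk"  ["m" ++ D.val]
23. n1.ok = 6  [S₁.idx - 3]
24. n1.idx = 20  [S₁.idx + 11]
25. n1.sig = true  [S₁.idx > 8]
26. n14.depth = true  [S₁.idx == 20]
27. n14.live = false  [S₁.idx > 20]
28. n15.cnt = 14  [14]
29. n16.depth = false  [false]
30. n16.live = true  [B.cnt > 13]
31. n17.live = 20  [terminal]
32. n18.live = -7  [terminal]
33. n16.cnt = 21  [e₀.live + e₁.live + 8]
34. n15.lab = 0  [0]
35. n19.fin = "mq"  ["mq"]
36. n20.fin = "wq"  [terminal]
37. n21.fin = "xr"  [terminal]
38. n23.mk = true  [terminal]
39. n22.ok = 17  [17]
40. n22.idx = 2  [2]
41. n22.sig = true  [f.mk == true]
42. n19.val = 10  [S.idx + 8]
43. n19.off = -3  [S.idx - 5]
44. n24.fin = "mz"  [terminal]
45. n14.cnt = 26  [(if A.depth then C.val else C.off) + 16]
46. n0.ok = 3  [3]
47. n0.idx = 15  [(if S₁.sig then S₁.idx else S₁.ok) - 5]
48. n0.sig = true  [S₁.sig == true]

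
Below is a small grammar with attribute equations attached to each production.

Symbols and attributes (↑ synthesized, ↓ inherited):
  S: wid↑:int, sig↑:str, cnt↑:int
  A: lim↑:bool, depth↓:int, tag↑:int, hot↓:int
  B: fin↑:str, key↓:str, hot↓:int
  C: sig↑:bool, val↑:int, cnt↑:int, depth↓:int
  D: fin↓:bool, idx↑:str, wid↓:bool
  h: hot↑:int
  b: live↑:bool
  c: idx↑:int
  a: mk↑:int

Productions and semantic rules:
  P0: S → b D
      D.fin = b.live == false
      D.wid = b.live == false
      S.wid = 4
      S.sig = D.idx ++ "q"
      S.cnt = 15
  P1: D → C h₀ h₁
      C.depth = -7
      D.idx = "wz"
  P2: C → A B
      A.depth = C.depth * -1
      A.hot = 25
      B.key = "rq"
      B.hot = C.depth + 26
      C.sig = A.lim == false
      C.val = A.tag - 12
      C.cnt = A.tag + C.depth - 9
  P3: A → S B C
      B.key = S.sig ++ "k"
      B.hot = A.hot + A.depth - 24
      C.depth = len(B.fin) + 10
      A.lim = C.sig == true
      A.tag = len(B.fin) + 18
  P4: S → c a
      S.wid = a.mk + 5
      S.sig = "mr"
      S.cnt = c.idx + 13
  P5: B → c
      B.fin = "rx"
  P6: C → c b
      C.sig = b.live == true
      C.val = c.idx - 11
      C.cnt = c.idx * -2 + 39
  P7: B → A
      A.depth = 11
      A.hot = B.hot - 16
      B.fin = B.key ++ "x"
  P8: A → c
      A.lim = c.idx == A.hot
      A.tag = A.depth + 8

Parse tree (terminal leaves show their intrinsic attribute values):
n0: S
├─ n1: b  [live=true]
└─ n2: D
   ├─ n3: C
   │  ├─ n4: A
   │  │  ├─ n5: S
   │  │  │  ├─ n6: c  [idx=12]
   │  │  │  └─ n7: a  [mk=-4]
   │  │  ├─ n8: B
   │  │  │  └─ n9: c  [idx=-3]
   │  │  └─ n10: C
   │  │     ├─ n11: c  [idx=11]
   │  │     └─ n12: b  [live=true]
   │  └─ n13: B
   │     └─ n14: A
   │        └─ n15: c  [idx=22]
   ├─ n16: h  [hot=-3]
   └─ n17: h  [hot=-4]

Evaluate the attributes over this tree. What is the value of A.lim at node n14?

false

1. n1.live = true  [terminal]
2. n2.fin = false  [b.live == false]
3. n2.wid = false  [b.live == false]
4. n3.depth = -7  [-7]
5. n4.depth = 7  [C.depth * -1]
6. n4.hot = 25  [25]
7. n6.idx = 12  [terminal]
8. n7.mk = -4  [terminal]
9. n5.wid = 1  [a.mk + 5]
10. n5.sig = "mr"  ["mr"]
11. n5.cnt = 25  [c.idx + 13]
12. n8.key = "mrk"  [S.sig ++ "k"]
13. n8.hot = 8  [A.hot + A.depth - 24]
14. n9.idx = -3  [terminal]
15. n8.fin = "rx"  ["rx"]
16. n10.depth = 12  [len(B.fin) + 10]
17. n11.idx = 11  [terminal]
18. n12.live = true  [terminal]
19. n10.sig = true  [b.live == true]
20. n10.val = 0  [c.idx - 11]
21. n10.cnt = 17  [c.idx * -2 + 39]
22. n4.lim = true  [C.sig == true]
23. n4.tag = 20  [len(B.fin) + 18]
24. n13.key = "rq"  ["rq"]
25. n13.hot = 19  [C.depth + 26]
26. n14.depth = 11  [11]
27. n14.hot = 3  [B.hot - 16]
28. n15.idx = 22  [terminal]
29. n14.lim = false  [c.idx == A.hot]
30. n14.tag = 19  [A.depth + 8]
31. n13.fin = "rqx"  [B.key ++ "x"]
32. n3.sig = false  [A.lim == false]
33. n3.val = 8  [A.tag - 12]
34. n3.cnt = 4  [A.tag + C.depth - 9]
35. n16.hot = -3  [terminal]
36. n17.hot = -4  [terminal]
37. n2.idx = "wz"  ["wz"]
38. n0.wid = 4  [4]
39. n0.sig = "wzq"  [D.idx ++ "q"]
40. n0.cnt = 15  [15]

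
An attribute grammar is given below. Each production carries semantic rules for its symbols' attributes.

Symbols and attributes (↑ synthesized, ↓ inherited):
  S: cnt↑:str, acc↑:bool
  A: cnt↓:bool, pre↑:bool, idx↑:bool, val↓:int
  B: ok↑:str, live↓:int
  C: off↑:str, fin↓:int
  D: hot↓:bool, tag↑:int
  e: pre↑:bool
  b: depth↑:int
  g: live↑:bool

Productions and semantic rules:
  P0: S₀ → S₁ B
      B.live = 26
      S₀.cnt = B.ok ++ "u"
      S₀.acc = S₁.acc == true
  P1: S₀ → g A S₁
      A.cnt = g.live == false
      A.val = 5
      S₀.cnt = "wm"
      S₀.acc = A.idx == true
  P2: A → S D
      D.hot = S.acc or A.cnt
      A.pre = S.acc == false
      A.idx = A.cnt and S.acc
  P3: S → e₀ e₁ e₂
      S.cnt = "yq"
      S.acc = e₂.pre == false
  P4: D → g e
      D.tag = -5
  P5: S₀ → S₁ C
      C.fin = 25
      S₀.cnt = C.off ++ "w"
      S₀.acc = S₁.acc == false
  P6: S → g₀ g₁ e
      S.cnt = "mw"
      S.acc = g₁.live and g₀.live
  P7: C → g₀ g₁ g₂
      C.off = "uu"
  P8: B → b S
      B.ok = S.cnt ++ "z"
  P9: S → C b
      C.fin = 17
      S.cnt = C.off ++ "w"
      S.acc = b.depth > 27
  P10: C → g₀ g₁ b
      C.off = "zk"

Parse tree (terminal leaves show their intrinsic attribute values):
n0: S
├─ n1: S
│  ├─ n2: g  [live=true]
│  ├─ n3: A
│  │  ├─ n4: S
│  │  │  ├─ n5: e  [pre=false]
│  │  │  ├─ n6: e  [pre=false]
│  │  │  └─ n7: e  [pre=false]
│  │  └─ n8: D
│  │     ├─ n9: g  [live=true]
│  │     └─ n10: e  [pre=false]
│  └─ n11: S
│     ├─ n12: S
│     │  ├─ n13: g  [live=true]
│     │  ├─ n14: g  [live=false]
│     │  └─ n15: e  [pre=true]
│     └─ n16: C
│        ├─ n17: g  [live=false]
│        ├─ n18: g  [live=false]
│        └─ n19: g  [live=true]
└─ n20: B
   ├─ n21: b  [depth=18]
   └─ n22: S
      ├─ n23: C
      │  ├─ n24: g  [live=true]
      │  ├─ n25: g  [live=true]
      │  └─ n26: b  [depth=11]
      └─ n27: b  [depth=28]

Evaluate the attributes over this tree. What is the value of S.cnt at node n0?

"zkwzu"

1. n2.live = true  [terminal]
2. n3.cnt = false  [g.live == false]
3. n3.val = 5  [5]
4. n5.pre = false  [terminal]
5. n6.pre = false  [terminal]
6. n7.pre = false  [terminal]
7. n4.cnt = "yq"  ["yq"]
8. n4.acc = true  [e₂.pre == false]
9. n8.hot = true  [S.acc or A.cnt]
10. n9.live = true  [terminal]
11. n10.pre = false  [terminal]
12. n8.tag = -5  [-5]
13. n3.pre = false  [S.acc == false]
14. n3.idx = false  [A.cnt and S.acc]
15. n13.live = true  [terminal]
16. n14.live = false  [terminal]
17. n15.pre = true  [terminal]
18. n12.cnt = "mw"  ["mw"]
19. n12.acc = false  [g₁.live and g₀.live]
20. n16.fin = 25  [25]
21. n17.live = false  [terminal]
22. n18.live = false  [terminal]
23. n19.live = true  [terminal]
24. n16.off = "uu"  ["uu"]
25. n11.cnt = "uuw"  [C.off ++ "w"]
26. n11.acc = true  [S₁.acc == false]
27. n1.cnt = "wm"  ["wm"]
28. n1.acc = false  [A.idx == true]
29. n20.live = 26  [26]
30. n21.depth = 18  [terminal]
31. n23.fin = 17  [17]
32. n24.live = true  [terminal]
33. n25.live = true  [terminal]
34. n26.depth = 11  [terminal]
35. n23.off = "zk"  ["zk"]
36. n27.depth = 28  [terminal]
37. n22.cnt = "zkw"  [C.off ++ "w"]
38. n22.acc = true  [b.depth > 27]
39. n20.ok = "zkwz"  [S.cnt ++ "z"]
40. n0.cnt = "zkwzu"  [B.ok ++ "u"]
41. n0.acc = false  [S₁.acc == true]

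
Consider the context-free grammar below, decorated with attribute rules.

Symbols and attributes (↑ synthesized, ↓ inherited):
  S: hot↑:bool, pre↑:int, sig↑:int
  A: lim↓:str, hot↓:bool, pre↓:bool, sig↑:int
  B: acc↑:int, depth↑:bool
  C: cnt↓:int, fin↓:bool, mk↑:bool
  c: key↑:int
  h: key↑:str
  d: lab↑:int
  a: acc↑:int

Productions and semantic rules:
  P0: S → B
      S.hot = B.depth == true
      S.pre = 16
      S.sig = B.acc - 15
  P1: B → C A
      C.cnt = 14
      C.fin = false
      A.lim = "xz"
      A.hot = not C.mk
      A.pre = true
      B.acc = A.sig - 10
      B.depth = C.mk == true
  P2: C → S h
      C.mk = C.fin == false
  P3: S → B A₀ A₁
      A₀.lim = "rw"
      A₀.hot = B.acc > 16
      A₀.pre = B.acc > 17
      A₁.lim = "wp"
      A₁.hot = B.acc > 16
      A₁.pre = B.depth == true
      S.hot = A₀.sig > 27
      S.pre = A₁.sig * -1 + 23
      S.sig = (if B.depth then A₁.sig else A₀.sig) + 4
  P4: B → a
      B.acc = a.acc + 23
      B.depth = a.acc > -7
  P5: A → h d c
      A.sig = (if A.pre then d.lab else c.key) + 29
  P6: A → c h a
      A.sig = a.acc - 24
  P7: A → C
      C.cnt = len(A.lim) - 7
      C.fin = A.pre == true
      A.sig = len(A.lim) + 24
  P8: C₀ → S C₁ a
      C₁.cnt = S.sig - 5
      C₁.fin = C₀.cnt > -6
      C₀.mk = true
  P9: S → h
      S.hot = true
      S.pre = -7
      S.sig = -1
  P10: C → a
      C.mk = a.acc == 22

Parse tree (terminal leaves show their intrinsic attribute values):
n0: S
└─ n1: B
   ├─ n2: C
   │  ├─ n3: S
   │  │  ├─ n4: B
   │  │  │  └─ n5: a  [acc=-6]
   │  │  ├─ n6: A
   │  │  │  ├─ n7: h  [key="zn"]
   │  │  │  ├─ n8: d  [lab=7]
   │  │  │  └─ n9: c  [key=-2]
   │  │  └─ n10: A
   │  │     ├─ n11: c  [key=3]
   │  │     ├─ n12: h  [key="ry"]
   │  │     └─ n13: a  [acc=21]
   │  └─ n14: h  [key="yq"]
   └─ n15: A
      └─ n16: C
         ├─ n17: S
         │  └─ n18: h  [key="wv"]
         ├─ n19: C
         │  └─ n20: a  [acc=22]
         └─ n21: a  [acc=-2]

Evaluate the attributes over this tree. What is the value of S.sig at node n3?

1

1. n2.cnt = 14  [14]
2. n2.fin = false  [false]
3. n5.acc = -6  [terminal]
4. n4.acc = 17  [a.acc + 23]
5. n4.depth = true  [a.acc > -7]
6. n6.lim = "rw"  ["rw"]
7. n6.hot = true  [B.acc > 16]
8. n6.pre = false  [B.acc > 17]
9. n7.key = "zn"  [terminal]
10. n8.lab = 7  [terminal]
11. n9.key = -2  [terminal]
12. n6.sig = 27  [(if A.pre then d.lab else c.key) + 29]
13. n10.lim = "wp"  ["wp"]
14. n10.hot = true  [B.acc > 16]
15. n10.pre = true  [B.depth == true]
16. n11.key = 3  [terminal]
17. n12.key = "ry"  [terminal]
18. n13.acc = 21  [terminal]
19. n10.sig = -3  [a.acc - 24]
20. n3.hot = false  [A₀.sig > 27]
21. n3.pre = 26  [A₁.sig * -1 + 23]
22. n3.sig = 1  [(if B.depth then A₁.sig else A₀.sig) + 4]
23. n14.key = "yq"  [terminal]
24. n2.mk = true  [C.fin == false]
25. n15.lim = "xz"  ["xz"]
26. n15.hot = false  [not C.mk]
27. n15.pre = true  [true]
28. n16.cnt = -5  [len(A.lim) - 7]
29. n16.fin = true  [A.pre == true]
30. n18.key = "wv"  [terminal]
31. n17.hot = true  [true]
32. n17.pre = -7  [-7]
33. n17.sig = -1  [-1]
34. n19.cnt = -6  [S.sig - 5]
35. n19.fin = true  [C₀.cnt > -6]
36. n20.acc = 22  [terminal]
37. n19.mk = true  [a.acc == 22]
38. n21.acc = -2  [terminal]
39. n16.mk = true  [true]
40. n15.sig = 26  [len(A.lim) + 24]
41. n1.acc = 16  [A.sig - 10]
42. n1.depth = true  [C.mk == true]
43. n0.hot = true  [B.depth == true]
44. n0.pre = 16  [16]
45. n0.sig = 1  [B.acc - 15]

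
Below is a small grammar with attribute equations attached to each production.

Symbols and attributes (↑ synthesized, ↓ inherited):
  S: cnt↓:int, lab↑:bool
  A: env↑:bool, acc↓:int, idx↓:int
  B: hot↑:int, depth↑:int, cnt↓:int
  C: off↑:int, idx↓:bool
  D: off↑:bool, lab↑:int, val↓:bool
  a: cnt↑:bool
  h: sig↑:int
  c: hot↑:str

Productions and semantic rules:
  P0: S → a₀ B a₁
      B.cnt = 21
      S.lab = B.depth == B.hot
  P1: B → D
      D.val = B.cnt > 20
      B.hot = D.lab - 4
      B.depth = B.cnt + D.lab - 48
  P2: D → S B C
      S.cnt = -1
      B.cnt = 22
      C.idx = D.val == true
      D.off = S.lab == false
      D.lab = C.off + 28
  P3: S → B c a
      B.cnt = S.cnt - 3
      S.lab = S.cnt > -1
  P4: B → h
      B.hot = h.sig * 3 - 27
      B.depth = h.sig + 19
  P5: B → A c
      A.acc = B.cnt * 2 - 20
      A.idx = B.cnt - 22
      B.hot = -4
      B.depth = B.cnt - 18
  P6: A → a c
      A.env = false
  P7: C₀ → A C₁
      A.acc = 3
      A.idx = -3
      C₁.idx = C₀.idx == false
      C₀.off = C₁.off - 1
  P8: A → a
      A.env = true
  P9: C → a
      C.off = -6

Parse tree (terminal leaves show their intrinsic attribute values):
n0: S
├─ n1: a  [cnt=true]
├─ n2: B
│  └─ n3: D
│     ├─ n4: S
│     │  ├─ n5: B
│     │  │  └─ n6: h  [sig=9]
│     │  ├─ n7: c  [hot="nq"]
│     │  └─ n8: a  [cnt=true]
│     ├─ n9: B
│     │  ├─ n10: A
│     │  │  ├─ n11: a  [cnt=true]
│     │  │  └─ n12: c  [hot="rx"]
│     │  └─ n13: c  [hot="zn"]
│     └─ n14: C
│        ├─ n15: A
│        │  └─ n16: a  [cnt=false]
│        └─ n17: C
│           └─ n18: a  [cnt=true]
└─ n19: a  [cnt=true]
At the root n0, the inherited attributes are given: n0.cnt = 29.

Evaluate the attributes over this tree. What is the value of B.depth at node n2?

-6

1. n0.cnt = 29  [given at root]
2. n1.cnt = true  [terminal]
3. n2.cnt = 21  [21]
4. n3.val = true  [B.cnt > 20]
5. n4.cnt = -1  [-1]
6. n5.cnt = -4  [S.cnt - 3]
7. n6.sig = 9  [terminal]
8. n5.hot = 0  [h.sig * 3 - 27]
9. n5.depth = 28  [h.sig + 19]
10. n7.hot = "nq"  [terminal]
11. n8.cnt = true  [terminal]
12. n4.lab = false  [S.cnt > -1]
13. n9.cnt = 22  [22]
14. n10.acc = 24  [B.cnt * 2 - 20]
15. n10.idx = 0  [B.cnt - 22]
16. n11.cnt = true  [terminal]
17. n12.hot = "rx"  [terminal]
18. n10.env = false  [false]
19. n13.hot = "zn"  [terminal]
20. n9.hot = -4  [-4]
21. n9.depth = 4  [B.cnt - 18]
22. n14.idx = true  [D.val == true]
23. n15.acc = 3  [3]
24. n15.idx = -3  [-3]
25. n16.cnt = false  [terminal]
26. n15.env = true  [true]
27. n17.idx = false  [C₀.idx == false]
28. n18.cnt = true  [terminal]
29. n17.off = -6  [-6]
30. n14.off = -7  [C₁.off - 1]
31. n3.off = true  [S.lab == false]
32. n3.lab = 21  [C.off + 28]
33. n2.hot = 17  [D.lab - 4]
34. n2.depth = -6  [B.cnt + D.lab - 48]
35. n19.cnt = true  [terminal]
36. n0.lab = false  [B.depth == B.hot]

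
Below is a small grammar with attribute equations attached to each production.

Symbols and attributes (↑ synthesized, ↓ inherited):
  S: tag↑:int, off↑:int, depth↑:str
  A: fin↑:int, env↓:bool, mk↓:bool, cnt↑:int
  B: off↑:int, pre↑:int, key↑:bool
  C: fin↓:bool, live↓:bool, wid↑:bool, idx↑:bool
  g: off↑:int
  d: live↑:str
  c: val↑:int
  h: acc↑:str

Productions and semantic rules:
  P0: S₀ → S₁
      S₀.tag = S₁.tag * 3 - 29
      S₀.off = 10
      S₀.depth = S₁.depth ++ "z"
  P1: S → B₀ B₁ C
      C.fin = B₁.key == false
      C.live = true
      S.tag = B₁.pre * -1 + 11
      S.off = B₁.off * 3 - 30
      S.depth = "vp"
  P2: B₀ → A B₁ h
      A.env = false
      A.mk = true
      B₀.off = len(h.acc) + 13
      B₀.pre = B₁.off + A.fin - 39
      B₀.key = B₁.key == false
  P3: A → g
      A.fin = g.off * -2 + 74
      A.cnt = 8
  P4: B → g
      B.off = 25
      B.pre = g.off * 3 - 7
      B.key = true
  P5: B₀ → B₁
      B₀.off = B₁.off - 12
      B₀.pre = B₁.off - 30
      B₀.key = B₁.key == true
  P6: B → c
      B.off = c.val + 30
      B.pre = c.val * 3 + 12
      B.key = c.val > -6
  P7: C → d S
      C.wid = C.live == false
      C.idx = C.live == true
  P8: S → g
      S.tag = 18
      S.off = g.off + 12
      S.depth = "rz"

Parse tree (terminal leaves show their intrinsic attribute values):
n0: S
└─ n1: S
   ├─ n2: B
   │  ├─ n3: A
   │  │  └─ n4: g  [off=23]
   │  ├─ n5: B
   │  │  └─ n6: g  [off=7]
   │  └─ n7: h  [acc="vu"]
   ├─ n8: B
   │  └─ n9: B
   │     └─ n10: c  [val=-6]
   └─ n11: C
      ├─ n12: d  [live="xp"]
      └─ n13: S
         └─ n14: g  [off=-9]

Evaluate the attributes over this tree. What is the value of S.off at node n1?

6

1. n3.env = false  [false]
2. n3.mk = true  [true]
3. n4.off = 23  [terminal]
4. n3.fin = 28  [g.off * -2 + 74]
5. n3.cnt = 8  [8]
6. n6.off = 7  [terminal]
7. n5.off = 25  [25]
8. n5.pre = 14  [g.off * 3 - 7]
9. n5.key = true  [true]
10. n7.acc = "vu"  [terminal]
11. n2.off = 15  [len(h.acc) + 13]
12. n2.pre = 14  [B₁.off + A.fin - 39]
13. n2.key = false  [B₁.key == false]
14. n10.val = -6  [terminal]
15. n9.off = 24  [c.val + 30]
16. n9.pre = -6  [c.val * 3 + 12]
17. n9.key = false  [c.val > -6]
18. n8.off = 12  [B₁.off - 12]
19. n8.pre = -6  [B₁.off - 30]
20. n8.key = false  [B₁.key == true]
21. n11.fin = true  [B₁.key == false]
22. n11.live = true  [true]
23. n12.live = "xp"  [terminal]
24. n14.off = -9  [terminal]
25. n13.tag = 18  [18]
26. n13.off = 3  [g.off + 12]
27. n13.depth = "rz"  ["rz"]
28. n11.wid = false  [C.live == false]
29. n11.idx = true  [C.live == true]
30. n1.tag = 17  [B₁.pre * -1 + 11]
31. n1.off = 6  [B₁.off * 3 - 30]
32. n1.depth = "vp"  ["vp"]
33. n0.tag = 22  [S₁.tag * 3 - 29]
34. n0.off = 10  [10]
35. n0.depth = "vpz"  [S₁.depth ++ "z"]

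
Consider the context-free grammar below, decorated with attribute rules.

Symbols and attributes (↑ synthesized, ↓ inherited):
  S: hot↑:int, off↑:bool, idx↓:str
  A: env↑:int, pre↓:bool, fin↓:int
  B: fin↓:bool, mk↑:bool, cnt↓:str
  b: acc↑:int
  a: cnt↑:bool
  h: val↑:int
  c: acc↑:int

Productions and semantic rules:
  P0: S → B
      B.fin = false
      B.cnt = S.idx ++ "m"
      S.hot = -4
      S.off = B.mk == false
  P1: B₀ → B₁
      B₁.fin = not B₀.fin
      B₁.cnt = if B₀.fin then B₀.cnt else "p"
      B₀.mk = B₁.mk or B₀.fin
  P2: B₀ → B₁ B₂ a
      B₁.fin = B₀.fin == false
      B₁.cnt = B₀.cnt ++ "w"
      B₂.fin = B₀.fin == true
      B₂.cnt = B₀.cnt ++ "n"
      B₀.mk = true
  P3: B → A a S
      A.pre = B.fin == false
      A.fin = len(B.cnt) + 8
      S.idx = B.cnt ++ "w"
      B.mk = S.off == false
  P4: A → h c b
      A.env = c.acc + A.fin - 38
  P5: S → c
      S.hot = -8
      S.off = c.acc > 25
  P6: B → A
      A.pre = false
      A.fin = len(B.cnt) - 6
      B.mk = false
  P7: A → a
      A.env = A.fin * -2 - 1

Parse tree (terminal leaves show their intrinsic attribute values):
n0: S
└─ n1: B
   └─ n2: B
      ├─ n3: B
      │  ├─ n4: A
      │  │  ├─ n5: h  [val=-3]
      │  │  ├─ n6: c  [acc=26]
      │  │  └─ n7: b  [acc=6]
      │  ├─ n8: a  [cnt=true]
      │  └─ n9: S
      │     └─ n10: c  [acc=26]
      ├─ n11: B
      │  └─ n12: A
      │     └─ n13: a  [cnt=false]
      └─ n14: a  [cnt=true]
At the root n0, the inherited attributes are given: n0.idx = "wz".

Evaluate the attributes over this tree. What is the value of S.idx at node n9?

1. n0.idx = "wz"  [given at root]
2. n1.fin = false  [false]
3. n1.cnt = "wzm"  [S.idx ++ "m"]
4. n2.fin = true  [not B₀.fin]
5. n2.cnt = "p"  [if B₀.fin then B₀.cnt else "p"]
6. n3.fin = false  [B₀.fin == false]
7. n3.cnt = "pw"  [B₀.cnt ++ "w"]
8. n4.pre = true  [B.fin == false]
9. n4.fin = 10  [len(B.cnt) + 8]
10. n5.val = -3  [terminal]
11. n6.acc = 26  [terminal]
12. n7.acc = 6  [terminal]
13. n4.env = -2  [c.acc + A.fin - 38]
14. n8.cnt = true  [terminal]
15. n9.idx = "pww"  [B.cnt ++ "w"]
16. n10.acc = 26  [terminal]
17. n9.hot = -8  [-8]
18. n9.off = true  [c.acc > 25]
19. n3.mk = false  [S.off == false]
20. n11.fin = true  [B₀.fin == true]
21. n11.cnt = "pn"  [B₀.cnt ++ "n"]
22. n12.pre = false  [false]
23. n12.fin = -4  [len(B.cnt) - 6]
24. n13.cnt = false  [terminal]
25. n12.env = 7  [A.fin * -2 - 1]
26. n11.mk = false  [false]
27. n14.cnt = true  [terminal]
28. n2.mk = true  [true]
29. n1.mk = true  [B₁.mk or B₀.fin]
30. n0.hot = -4  [-4]
31. n0.off = false  [B.mk == false]

"pww"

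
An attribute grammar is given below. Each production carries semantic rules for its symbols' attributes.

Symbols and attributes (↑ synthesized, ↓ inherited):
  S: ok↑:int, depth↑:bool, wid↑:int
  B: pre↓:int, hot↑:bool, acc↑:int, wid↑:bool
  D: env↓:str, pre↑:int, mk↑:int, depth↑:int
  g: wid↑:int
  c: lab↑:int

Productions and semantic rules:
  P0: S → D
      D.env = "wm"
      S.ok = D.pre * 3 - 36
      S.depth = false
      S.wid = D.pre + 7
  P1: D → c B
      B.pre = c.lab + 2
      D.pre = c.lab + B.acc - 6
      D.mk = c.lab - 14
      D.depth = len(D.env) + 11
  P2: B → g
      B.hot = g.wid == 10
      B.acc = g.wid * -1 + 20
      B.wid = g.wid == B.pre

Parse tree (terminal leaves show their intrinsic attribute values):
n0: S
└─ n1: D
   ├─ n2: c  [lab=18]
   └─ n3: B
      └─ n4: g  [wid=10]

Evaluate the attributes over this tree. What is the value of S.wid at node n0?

29

1. n1.env = "wm"  ["wm"]
2. n2.lab = 18  [terminal]
3. n3.pre = 20  [c.lab + 2]
4. n4.wid = 10  [terminal]
5. n3.hot = true  [g.wid == 10]
6. n3.acc = 10  [g.wid * -1 + 20]
7. n3.wid = false  [g.wid == B.pre]
8. n1.pre = 22  [c.lab + B.acc - 6]
9. n1.mk = 4  [c.lab - 14]
10. n1.depth = 13  [len(D.env) + 11]
11. n0.ok = 30  [D.pre * 3 - 36]
12. n0.depth = false  [false]
13. n0.wid = 29  [D.pre + 7]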